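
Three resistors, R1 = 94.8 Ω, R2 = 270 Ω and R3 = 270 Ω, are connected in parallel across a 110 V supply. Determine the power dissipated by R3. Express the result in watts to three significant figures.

Parallel branches share the same voltage; P = V²/R gives the branch power in one step.
P_R3 = V² / R3 = (110)² / 270 Ω = 44.81 W

44.8 W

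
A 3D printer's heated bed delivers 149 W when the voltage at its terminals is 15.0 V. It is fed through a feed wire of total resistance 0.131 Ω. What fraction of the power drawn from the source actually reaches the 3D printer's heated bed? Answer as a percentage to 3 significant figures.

92.0 %

I = P / V = 149 / 15.0 = 9.933 A through the feed wire.
P_line = I² R_line = (9.933)² × 0.131 = 12.93 W
P_source = P_load + P_line = 149.0 + 12.93 = 161.9 W
η = P_load / P_source = 149.0 / 161.9 = 0.9202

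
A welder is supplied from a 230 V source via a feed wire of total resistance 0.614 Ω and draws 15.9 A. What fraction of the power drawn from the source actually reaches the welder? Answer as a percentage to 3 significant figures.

95.8 %

The feed wire carries the full 15.9 A.
P_line = I² R_line = (15.90)² × 0.614 = 155.2 W
P_source = V I = 230 × 15.90 = 3657 W; P_load = 3502 W
η = P_load / P_source = 3502 / 3657 = 0.9576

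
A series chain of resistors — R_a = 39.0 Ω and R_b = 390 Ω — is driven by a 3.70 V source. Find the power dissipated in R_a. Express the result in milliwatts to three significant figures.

Series elements share the same current, so find I first, then use P = I²R.
R_total = 39.0 + 390 = 429.0 Ω
I = V / R_total = 3.70 / 429.0 = 0.008625 A
P_R_a = I² × R_a = (0.008625)² × 39.0 = 0.002901 W

2.90 mW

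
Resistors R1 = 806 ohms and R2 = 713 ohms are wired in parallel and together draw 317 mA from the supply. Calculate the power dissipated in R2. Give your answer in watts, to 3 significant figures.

Only the total current is stated, so first find the parallel equivalent to get the voltage across the combination.
1/R_eq = 1/806 + 1/713 ⇒ R_eq = 378.3 Ω
V = I_total × R_eq = 0.3170 × 378.3 = 119.9 V
P_R2 = V² / R2 = (119.9)² / 713 = 20.17 W

20.2 W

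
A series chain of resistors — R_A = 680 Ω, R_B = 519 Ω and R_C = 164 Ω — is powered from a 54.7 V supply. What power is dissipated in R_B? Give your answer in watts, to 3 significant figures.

0.836 W

In a series string the same current flows through every resistor — find that current, then P = I²R for the one we want.
R_total = 680 + 519 + 164 = 1363 Ω
I = V / R_total = 54.7 / 1363 = 0.04013 A
P_R_B = I² × R_B = (0.04013)² × 519 = 0.8359 W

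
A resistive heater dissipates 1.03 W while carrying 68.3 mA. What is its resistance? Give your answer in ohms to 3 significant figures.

221 Ω

Inverting the appropriate power form: R = P / I².
R = 1.03 / (0.06830)² = 220.8 Ω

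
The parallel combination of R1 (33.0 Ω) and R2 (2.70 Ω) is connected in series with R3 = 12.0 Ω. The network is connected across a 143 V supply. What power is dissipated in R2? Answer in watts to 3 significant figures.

Reduce the parallel combination to a single R_p; the circuit then becomes R_p in series with the remaining resistor.
R_p = (33.0×2.70)/(33.0+2.70) = 2.496 Ω
R_total = R_p + 12.0 = 2.496 + 12.0 = 14.50 Ω
I = V / R_total = 143 / 14.50 = 9.865 A
Voltage across the parallel pair: V_p = I × R_p = 9.865 × 2.496 = 24.62 V
R2 has V_p across it, so P = V_p²/R2.
P_R2 = (24.62)² / 2.70 = 224.5 W

225 W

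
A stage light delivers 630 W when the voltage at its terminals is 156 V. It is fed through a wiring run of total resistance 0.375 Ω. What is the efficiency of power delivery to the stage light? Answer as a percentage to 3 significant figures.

99.0 %

I = P / V = 630 / 156 = 4.038 A through the wiring run.
P_line = I² R_line = (4.038)² × 0.375 = 6.116 W
P_source = P_load + P_line = 630.0 + 6.116 = 636.1 W
η = P_load / P_source = 630.0 / 636.1 = 0.9904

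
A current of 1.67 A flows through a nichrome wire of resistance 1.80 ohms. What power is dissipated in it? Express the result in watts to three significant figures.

5.02 W

The current through and the resistance of the element are both given; use P = I²R.
P = (1.670 A)² × 1.80 Ω = 5.020 W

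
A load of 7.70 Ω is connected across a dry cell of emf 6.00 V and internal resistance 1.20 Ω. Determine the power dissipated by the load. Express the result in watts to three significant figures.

3.50 W

Load and internal resistance form a series loop — compute the loop current, then the load power via I²R.
I = ε / (r + R) = 6.00 / (1.20 + 7.70) = 0.6742 A
P_load = I² R = (0.6742)² × 7.70 = 3.500 W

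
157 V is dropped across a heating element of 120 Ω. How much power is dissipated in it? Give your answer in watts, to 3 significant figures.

205 W

V and R are stated; P = V²/R avoids computing the current.
P = (157 V)² / 120 Ω = 205.4 W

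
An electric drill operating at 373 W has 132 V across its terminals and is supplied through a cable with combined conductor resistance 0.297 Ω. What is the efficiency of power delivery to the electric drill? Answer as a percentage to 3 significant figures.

I = P / V = 373 / 132 = 2.826 A through the cable.
P_line = I² R_line = (2.826)² × 0.297 = 2.372 W
P_source = P_load + P_line = 373.0 + 2.372 = 375.4 W
η = P_load / P_source = 373.0 / 375.4 = 0.9937

99.4 %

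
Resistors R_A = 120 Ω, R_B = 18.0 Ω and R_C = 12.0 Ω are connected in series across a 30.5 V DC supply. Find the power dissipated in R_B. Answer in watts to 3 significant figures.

Series elements share the same current, so find I first, then use P = I²R.
R_total = 120 + 18.0 + 12.0 = 150.0 Ω
I = V / R_total = 30.5 / 150.0 = 0.2033 A
P_R_B = I² × R_B = (0.2033)² × 18.0 = 0.7442 W

0.744 W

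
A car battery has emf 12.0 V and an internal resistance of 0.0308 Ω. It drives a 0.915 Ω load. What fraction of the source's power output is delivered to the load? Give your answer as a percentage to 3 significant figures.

Both r and R carry the same current, so the power split is just the resistance split: η = R/(R+r).
η = R / (R + r) = 0.915 / (0.915 + 0.0308) = 0.9674

96.7 %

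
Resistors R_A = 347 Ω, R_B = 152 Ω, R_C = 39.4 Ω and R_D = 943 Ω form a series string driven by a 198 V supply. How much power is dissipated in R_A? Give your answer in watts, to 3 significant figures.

6.20 W

The current is common to all series resistors; compute it, then apply P = I²R for the target.
R_total = 347 + 152 + 39.4 + 943 = 1481 Ω
I = V / R_total = 198 / 1481 = 0.1337 A
P_R_A = I² × R_A = (0.1337)² × 347 = 6.199 W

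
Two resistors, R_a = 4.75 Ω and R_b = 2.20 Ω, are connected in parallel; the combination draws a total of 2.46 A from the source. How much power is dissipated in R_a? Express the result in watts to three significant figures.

2.88 W

Only the total current is stated, so first find the parallel equivalent to get the voltage across the combination.
1/R_eq = 1/4.75 + 1/2.20 ⇒ R_eq = 1.504 Ω
V = I_total × R_eq = 2.460 × 1.504 = 3.699 V
P_R_a = V² / R_a = (3.699)² / 4.75 = 2.880 W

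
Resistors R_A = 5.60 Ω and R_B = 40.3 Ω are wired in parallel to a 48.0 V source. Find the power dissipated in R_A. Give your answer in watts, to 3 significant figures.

411 W

Parallel branches share the same voltage; P = V²/R gives the branch power in one step.
P_R_A = V² / R_A = (48.0)² / 5.60 Ω = 411.4 W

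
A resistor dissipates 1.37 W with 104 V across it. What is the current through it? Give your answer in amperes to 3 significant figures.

0.0132 A

From P = V I = I²R = V²/R, with the two given quantities we get I = P / V.
I = 1.37 / 104 = 0.01317 A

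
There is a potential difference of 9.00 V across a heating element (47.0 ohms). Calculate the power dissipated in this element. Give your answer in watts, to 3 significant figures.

1.72 W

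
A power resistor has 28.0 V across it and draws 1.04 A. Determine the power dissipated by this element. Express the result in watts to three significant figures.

29.1 W

V and I are known directly — P = V I, no intermediate step needed.
P = 28.0 V × 1.040 A = 29.12 W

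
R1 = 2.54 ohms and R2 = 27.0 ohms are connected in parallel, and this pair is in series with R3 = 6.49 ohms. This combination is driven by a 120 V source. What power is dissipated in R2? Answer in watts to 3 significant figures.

37.0 W

Combine R1 and R2 into their parallel equivalent first, reducing the network to two series resistors.
R_p = (2.54×27.0)/(2.54+27.0) = 2.322 Ω
R_total = R_p + 6.49 = 2.322 + 6.49 = 8.812 Ω
I = V / R_total = 120 / 8.812 = 13.62 A
Voltage across the parallel pair: V_p = I × R_p = 13.62 × 2.322 = 31.62 V
Use P = V²/R for R2 with V = V_p.
P_R2 = (31.62)² / 27.0 = 37.02 W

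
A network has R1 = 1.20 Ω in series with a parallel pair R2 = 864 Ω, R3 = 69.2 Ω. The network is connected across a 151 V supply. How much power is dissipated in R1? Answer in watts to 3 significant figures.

6.42 W

Reduce the parallel pair to R_p first; the network is then a simple series string.
R_p = (864×69.2)/(864+69.2) = 64.07 Ω
R_total = 1.20 + 64.07 = 65.27 Ω
I = V / R_total = 151 / 65.27 = 2.314 A
R1 is in the main series path, so its power is I²R1.
P_R1 = (2.314)² × 1.20 = 6.423 W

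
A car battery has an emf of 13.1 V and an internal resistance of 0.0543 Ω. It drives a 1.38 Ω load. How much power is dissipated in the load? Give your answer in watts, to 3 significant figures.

Load and internal resistance form a series loop — compute the loop current, then the load power via I²R.
I = ε / (r + R) = 13.1 / (0.0543 + 1.38) = 9.133 A
P_load = I² R = (9.133)² × 1.38 = 115.1 W

115 W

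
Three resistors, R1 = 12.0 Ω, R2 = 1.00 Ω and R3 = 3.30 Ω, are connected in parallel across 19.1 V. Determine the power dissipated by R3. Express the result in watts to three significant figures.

111 W

Every branch has 19.1 V across it, so for R3 the power is simply V²/R.
P_R3 = V² / R3 = (19.1)² / 3.30 Ω = 110.5 W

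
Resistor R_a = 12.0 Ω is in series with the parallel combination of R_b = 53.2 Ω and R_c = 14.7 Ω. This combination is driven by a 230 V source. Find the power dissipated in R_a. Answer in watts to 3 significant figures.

Reduce the parallel pair to R_p first; the network is then a simple series string.
R_p = (53.2×14.7)/(53.2+14.7) = 11.52 Ω
R_total = 12.0 + 11.52 = 23.52 Ω
I = V / R_total = 230 / 23.52 = 9.780 A
All the current flows through R_a; use P = I²R.
P_R_a = (9.780)² × 12.0 = 1148 W

1150 W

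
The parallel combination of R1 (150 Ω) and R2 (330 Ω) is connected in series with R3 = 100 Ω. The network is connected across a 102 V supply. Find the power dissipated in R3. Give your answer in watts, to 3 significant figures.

Collapse the R1‖R2 pair into one equivalent R_p; then R_p and R3 form a series string.
R_p = (150×330)/(150+330) = 103.1 Ω
R_total = R_p + 100 = 103.1 + 100 = 203.1 Ω
I = V / R_total = 102 / 203.1 = 0.5022 A
R3 carries the full series current, so P = I²R.
P_R3 = (0.5022)² × 100 = 25.22 W

25.2 W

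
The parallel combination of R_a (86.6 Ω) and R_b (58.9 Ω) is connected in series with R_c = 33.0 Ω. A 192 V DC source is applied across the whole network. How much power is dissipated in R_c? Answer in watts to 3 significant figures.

263 W

Collapse the R_a‖R_b pair into one equivalent R_p; then R_p and R_c form a series string.
R_p = (86.6×58.9)/(86.6+58.9) = 35.06 Ω
R_total = R_p + 33.0 = 35.06 + 33.0 = 68.06 Ω
I = V / R_total = 192 / 68.06 = 2.821 A
All the supply current flows through R_c; use P = I²R_c.
P_R_c = (2.821)² × 33.0 = 262.6 W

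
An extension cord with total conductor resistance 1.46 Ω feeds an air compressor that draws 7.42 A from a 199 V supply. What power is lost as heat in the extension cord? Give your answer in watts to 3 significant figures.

80.4 W

Line loss is just I²R for the cable — we know both I and R_line directly.
The extension cord carries the full 7.42 A.
P_line = I² R_line = (7.420)² × 1.46 = 80.38 W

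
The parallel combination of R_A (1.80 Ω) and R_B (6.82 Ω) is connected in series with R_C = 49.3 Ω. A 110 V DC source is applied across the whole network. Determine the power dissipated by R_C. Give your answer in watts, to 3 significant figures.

232 W

Collapse the R_A‖R_B pair into one equivalent R_p; then R_p and R_C form a series string.
R_p = (1.80×6.82)/(1.80+6.82) = 1.424 Ω
R_total = R_p + 49.3 = 1.424 + 49.3 = 50.72 Ω
I = V / R_total = 110 / 50.72 = 2.169 A
All the supply current flows through R_C; use P = I²R_C.
P_R_C = (2.169)² × 49.3 = 231.8 W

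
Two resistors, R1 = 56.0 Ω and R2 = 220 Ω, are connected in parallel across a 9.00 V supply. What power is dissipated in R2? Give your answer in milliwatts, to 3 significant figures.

Each parallel branch sees the full supply voltage, so P = V²/R applies directly to the target branch.
P_R2 = V² / R2 = (9.00)² / 220 Ω = 0.3682 W

368 mW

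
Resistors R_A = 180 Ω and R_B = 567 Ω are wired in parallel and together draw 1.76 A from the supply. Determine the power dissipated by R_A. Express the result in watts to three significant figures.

321 W

The branches share the same voltage, but only the total current is given — find V from the equivalent resistance first.
1/R_eq = 1/180 + 1/567 ⇒ R_eq = 136.6 Ω
V = I_total × R_eq = 1.760 × 136.6 = 240.5 V
P_R_A = V² / R_A = (240.5)² / 180 = 321.2 W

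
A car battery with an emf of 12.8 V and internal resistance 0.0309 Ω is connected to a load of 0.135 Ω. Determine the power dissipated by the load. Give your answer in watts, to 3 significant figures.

With r and R in series, I = ε/(r+R); the load dissipates I²R.
I = ε / (r + R) = 12.8 / (0.0309 + 0.135) = 77.15 A
P_load = I² R = (77.15)² × 0.135 = 803.6 W

804 W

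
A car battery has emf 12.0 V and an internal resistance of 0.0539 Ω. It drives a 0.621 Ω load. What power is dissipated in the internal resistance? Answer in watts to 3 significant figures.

17.0 W

Internal loss is I²r, with I set by the total series resistance r+R.
I = ε / (r + R) = 12.0 / (0.0539 + 0.621) = 17.78 A
P_int = I² r = (17.78)² × 0.0539 = 17.04 W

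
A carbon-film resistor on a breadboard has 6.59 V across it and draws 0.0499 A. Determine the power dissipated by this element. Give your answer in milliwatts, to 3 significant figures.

329 mW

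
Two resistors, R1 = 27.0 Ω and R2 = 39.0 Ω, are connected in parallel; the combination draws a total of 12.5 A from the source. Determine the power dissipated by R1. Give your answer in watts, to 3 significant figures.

1470 W

We need the common branch voltage; get it from I_total × R_eq, then P = V²/R for the branch.
1/R_eq = 1/27.0 + 1/39.0 ⇒ R_eq = 15.95 Ω
V = I_total × R_eq = 12.50 × 15.95 = 199.4 V
P_R1 = V² / R1 = (199.4)² / 27.0 = 1473 W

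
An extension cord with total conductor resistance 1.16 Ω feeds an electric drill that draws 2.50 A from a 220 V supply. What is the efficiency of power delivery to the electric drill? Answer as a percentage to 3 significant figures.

98.7 %

The extension cord carries the full 2.50 A.
P_line = I² R_line = (2.500)² × 1.16 = 7.250 W
P_source = V I = 220 × 2.500 = 550.0 W; P_load = 542.8 W
η = P_load / P_source = 542.8 / 550.0 = 0.9868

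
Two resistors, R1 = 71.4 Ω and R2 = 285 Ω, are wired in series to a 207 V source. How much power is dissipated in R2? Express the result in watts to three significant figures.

96.1 W

Every series element carries the same I. Get I from the total resistance, then P = I² × R2.
R_total = 71.4 + 285 = 356.4 Ω
I = V / R_total = 207 / 356.4 = 0.5808 A
P_R2 = I² × R2 = (0.5808)² × 285 = 96.14 W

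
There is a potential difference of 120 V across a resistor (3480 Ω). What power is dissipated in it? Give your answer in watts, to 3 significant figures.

4.14 W

V and R are stated; P = V²/R avoids computing the current.
P = (120 V)² / 3480 Ω = 4.138 W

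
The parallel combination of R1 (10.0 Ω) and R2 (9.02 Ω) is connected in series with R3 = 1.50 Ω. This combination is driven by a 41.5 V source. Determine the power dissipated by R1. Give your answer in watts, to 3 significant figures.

99.4 W

First find R_p for the parallel pair, then treat R_p + R3 as a series loop.
R_p = (10.0×9.02)/(10.0+9.02) = 4.742 Ω
R_total = R_p + 1.50 = 4.742 + 1.50 = 6.242 Ω
I = V / R_total = 41.5 / 6.242 = 6.648 A
Voltage across the parallel pair: V_p = I × R_p = 6.648 × 4.742 = 31.53 V
R1 sits across V_p; its power is V_p²/R.
P_R1 = (31.53)² / 10.0 = 99.40 W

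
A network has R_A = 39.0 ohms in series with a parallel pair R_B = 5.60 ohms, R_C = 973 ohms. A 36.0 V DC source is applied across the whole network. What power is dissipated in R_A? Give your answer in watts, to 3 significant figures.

Collapse R_B‖R_C to a single equivalent, reducing the network to two series elements.
R_p = (5.60×973)/(5.60+973) = 5.568 Ω
R_total = 39.0 + 5.568 = 44.57 Ω
I = V / R_total = 36.0 / 44.57 = 0.8078 A
R_A carries the full series current, so P = I²R.
P_R_A = (0.8078)² × 39.0 = 25.45 W

25.4 W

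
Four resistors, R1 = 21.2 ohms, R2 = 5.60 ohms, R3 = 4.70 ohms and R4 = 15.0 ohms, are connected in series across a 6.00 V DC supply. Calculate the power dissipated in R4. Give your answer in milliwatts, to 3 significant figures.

250 mW

Since the resistors are in series they all carry the loop current I = V/R_total; the power in any one is I²R.
R_total = 21.2 + 5.60 + 4.70 + 15.0 = 46.50 Ω
I = V / R_total = 6.00 / 46.50 = 0.1290 A
P_R4 = I² × R4 = (0.1290)² × 15.0 = 0.2497 W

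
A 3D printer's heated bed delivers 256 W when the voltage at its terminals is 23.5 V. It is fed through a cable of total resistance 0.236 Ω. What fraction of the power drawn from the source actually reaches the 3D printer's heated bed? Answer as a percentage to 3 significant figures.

90.1 %

I = P / V = 256 / 23.5 = 10.89 A through the cable.
P_line = I² R_line = (10.89)² × 0.236 = 28.01 W
P_source = P_load + P_line = 256.0 + 28.01 = 284.0 W
η = P_load / P_source = 256.0 / 284.0 = 0.9014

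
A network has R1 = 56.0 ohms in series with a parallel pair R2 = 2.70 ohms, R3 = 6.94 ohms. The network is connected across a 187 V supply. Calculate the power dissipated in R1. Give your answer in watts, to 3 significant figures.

583 W

Reduce the parallel pair to R_p first; the network is then a simple series string.
R_p = (2.70×6.94)/(2.70+6.94) = 1.944 Ω
R_total = 56.0 + 1.944 = 57.94 Ω
I = V / R_total = 187 / 57.94 = 3.227 A
The full supply current passes through R1: P = I²R.
P_R1 = (3.227)² × 56.0 = 583.3 W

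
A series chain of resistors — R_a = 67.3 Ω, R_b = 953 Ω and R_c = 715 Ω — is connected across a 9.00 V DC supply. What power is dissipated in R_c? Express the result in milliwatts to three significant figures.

19.2 mW

The current is common to all series resistors; compute it, then apply P = I²R for the target.
R_total = 67.3 + 953 + 715 = 1735 Ω
I = V / R_total = 9.00 / 1735 = 0.005186 A
P_R_c = I² × R_c = (0.005186)² × 715 = 0.01923 W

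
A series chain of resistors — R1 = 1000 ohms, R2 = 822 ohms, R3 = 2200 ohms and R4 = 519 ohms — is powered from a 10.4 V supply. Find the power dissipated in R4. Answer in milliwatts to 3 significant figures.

Every series element carries the same I. Get I from the total resistance, then P = I² × R4.
R_total = 1000 + 822 + 2200 + 519 = 4541 Ω
I = V / R_total = 10.4 / 4541 = 0.002290 A
P_R4 = I² × R4 = (0.002290)² × 519 = 0.002722 W

2.72 mW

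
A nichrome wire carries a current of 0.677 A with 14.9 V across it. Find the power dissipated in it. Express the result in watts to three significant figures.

Since both terminal voltage and current are stated, P = V I gives the power in one step.
P = 14.9 V × 0.6770 A = 10.09 W

10.1 W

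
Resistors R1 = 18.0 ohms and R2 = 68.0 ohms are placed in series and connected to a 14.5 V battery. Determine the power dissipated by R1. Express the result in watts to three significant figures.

Every series element carries the same I. Get I from the total resistance, then P = I² × R1.
R_total = 18.0 + 68.0 = 86.00 Ω
I = V / R_total = 14.5 / 86.00 = 0.1686 A
P_R1 = I² × R1 = (0.1686)² × 18.0 = 0.5117 W

0.512 W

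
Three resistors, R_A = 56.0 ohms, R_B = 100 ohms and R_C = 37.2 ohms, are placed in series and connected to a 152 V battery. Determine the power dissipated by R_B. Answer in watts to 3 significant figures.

61.9 W

Since the resistors are in series they all carry the loop current I = V/R_total; the power in any one is I²R.
R_total = 56.0 + 100 + 37.2 = 193.2 Ω
I = V / R_total = 152 / 193.2 = 0.7867 A
P_R_B = I² × R_B = (0.7867)² × 100 = 61.90 W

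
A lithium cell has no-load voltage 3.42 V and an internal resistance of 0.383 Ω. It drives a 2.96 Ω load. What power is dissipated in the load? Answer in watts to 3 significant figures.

The internal resistance and the load are in series, so the same I flows through both; get I from ε/(r+R), then I²R for the load.
I = ε / (r + R) = 3.42 / (0.383 + 2.96) = 1.023 A
P_load = I² R = (1.023)² × 2.96 = 3.098 W

3.10 W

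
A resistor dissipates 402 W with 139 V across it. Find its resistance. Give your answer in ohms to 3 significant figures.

48.1 Ω

Inverting the appropriate power form: R = V² / P.
R = (139)² / 402 = 48.06 Ω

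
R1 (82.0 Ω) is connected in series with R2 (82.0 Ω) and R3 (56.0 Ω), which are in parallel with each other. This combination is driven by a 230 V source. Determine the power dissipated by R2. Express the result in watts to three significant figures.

53.8 W

Collapse R2‖R3 to a single equivalent, reducing the network to two series elements.
R_p = (82.0×56.0)/(82.0+56.0) = 33.28 Ω
R_total = 82.0 + 33.28 = 115.3 Ω
I = V / R_total = 230 / 115.3 = 1.995 A
Voltage across the parallel pair: V_p = I × R_p = 1.995 × 33.28 = 66.39 V
R2 sees V_p directly, so P = V_p² / R2.
P_R2 = (66.39)² / 82.0 = 53.75 W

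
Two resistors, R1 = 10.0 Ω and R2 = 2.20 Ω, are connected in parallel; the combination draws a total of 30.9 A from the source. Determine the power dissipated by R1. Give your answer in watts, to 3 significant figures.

310 W

We need the common branch voltage; get it from I_total × R_eq, then P = V²/R for the branch.
1/R_eq = 1/10.0 + 1/2.20 ⇒ R_eq = 1.803 Ω
V = I_total × R_eq = 30.90 × 1.803 = 55.72 V
P_R1 = V² / R1 = (55.72)² / 10.0 = 310.5 W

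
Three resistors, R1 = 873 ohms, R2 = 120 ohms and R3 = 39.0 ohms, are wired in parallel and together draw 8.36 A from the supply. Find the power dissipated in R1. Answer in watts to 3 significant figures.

64.9 W

The branches share the same voltage, but only the total current is given — find V from the equivalent resistance first.
1/R_eq = 1/873 + 1/120 + 1/39.0 ⇒ R_eq = 28.47 Ω
V = I_total × R_eq = 8.360 × 28.47 = 238.0 V
P_R1 = V² / R1 = (238.0)² / 873 = 64.91 W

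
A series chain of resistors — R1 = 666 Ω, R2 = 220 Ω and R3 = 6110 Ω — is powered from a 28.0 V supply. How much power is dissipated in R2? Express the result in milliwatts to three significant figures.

3.52 mW

The current is common to all series resistors; compute it, then apply P = I²R for the target.
R_total = 666 + 220 + 6110 = 6996 Ω
I = V / R_total = 28.0 / 6996 = 0.004002 A
P_R2 = I² × R2 = (0.004002)² × 220 = 0.003524 W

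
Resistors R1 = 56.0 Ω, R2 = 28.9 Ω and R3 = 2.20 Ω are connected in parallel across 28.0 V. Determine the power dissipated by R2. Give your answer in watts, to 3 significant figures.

Each parallel branch sees the full supply voltage, so P = V²/R applies directly to the target branch.
P_R2 = V² / R2 = (28.0)² / 28.9 Ω = 27.13 W

27.1 W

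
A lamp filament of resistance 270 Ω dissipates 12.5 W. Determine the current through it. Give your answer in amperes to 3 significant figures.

0.215 A

Rearranging the power relation for the two known quantities gives I = √(P / R).
I = √(12.5 / 270) = 0.2152 A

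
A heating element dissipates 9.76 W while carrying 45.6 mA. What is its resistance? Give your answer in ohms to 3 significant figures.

4690 Ω

Rearranging the power relation for the two known quantities gives R = P / I².
R = 9.76 / (0.04560)² = 4694 Ω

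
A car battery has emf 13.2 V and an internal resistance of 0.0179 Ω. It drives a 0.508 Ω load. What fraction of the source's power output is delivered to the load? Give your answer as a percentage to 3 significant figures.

η = P_load/(P_load+P_int) = I²R/(I²R+I²r) = R/(R+r) — the I² cancels for series elements.
η = R / (R + r) = 0.508 / (0.508 + 0.0179) = 0.9660

96.6 %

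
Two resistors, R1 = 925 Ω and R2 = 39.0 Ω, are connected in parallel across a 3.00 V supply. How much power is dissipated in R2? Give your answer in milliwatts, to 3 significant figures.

Parallel branches share the same voltage; P = V²/R gives the branch power in one step.
P_R2 = V² / R2 = (3.00)² / 39.0 Ω = 0.2308 W

231 mW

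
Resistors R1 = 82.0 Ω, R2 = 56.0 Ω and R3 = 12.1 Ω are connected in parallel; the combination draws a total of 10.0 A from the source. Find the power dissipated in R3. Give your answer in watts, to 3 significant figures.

The branches share the same voltage, but only the total current is given — find V from the equivalent resistance first.
1/R_eq = 1/82.0 + 1/56.0 + 1/12.1 ⇒ R_eq = 8.873 Ω
V = I_total × R_eq = 10.00 × 8.873 = 88.73 V
P_R3 = V² / R3 = (88.73)² / 12.1 = 650.7 W

651 W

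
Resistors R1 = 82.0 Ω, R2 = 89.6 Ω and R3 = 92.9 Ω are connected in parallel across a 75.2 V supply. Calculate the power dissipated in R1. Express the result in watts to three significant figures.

69.0 W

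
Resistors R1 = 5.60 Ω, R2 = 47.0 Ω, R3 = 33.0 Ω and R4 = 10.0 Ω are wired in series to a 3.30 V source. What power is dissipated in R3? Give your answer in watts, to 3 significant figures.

Series elements share the same current, so find I first, then use P = I²R.
R_total = 5.60 + 47.0 + 33.0 + 10.0 = 95.60 Ω
I = V / R_total = 3.30 / 95.60 = 0.03452 A
P_R3 = I² × R3 = (0.03452)² × 33.0 = 0.03932 W

0.0393 W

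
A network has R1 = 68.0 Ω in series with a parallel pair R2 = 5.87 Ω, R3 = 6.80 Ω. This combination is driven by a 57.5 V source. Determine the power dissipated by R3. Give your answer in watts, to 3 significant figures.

0.953 W

First combine the parallel branches into one equivalent R_p, then R1 + R_p is a series pair.
R_p = (5.87×6.80)/(5.87+6.80) = 3.150 Ω
R_total = 68.0 + 3.150 = 71.15 Ω
I = V / R_total = 57.5 / 71.15 = 0.8081 A
Voltage across the parallel pair: V_p = I × R_p = 0.8081 × 3.150 = 2.546 V
With V_p across R3, its power is V_p²/R3.
P_R3 = (2.546)² / 6.80 = 0.9533 W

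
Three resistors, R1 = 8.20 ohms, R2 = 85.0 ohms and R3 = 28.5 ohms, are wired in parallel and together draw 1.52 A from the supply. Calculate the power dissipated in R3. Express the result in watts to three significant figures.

Parallel branches share V, not I — compute V via R_eq, then use V²/R for the target branch.
1/R_eq = 1/8.20 + 1/85.0 + 1/28.5 ⇒ R_eq = 5.924 Ω
V = I_total × R_eq = 1.520 × 5.924 = 9.005 V
P_R3 = V² / R3 = (9.005)² / 28.5 = 2.845 W

2.84 W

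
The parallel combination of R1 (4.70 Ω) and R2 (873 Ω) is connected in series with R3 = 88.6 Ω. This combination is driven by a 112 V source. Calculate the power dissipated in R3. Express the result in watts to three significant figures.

Reduce the parallel combination to a single R_p; the circuit then becomes R_p in series with the remaining resistor.
R_p = (4.70×873)/(4.70+873) = 4.675 Ω
R_total = R_p + 88.6 = 4.675 + 88.6 = 93.27 Ω
I = V / R_total = 112 / 93.27 = 1.201 A
R3 is the series element, so its power is I²R.
P_R3 = (1.201)² × 88.6 = 127.7 W

128 W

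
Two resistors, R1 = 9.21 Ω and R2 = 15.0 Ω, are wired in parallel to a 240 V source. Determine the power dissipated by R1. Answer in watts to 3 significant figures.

6250 W

The supply voltage appears across each parallel branch — just use P = V²/R1.
P_R1 = V² / R1 = (240)² / 9.21 Ω = 6254 W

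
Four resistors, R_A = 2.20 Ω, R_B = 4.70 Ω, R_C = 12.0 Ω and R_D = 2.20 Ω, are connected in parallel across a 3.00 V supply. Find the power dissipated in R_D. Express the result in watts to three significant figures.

4.09 W

Parallel branches share the same voltage; P = V²/R gives the branch power in one step.
P_R_D = V² / R_D = (3.00)² / 2.20 Ω = 4.091 W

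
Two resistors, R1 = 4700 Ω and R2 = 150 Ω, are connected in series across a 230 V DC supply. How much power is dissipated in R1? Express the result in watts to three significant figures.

10.6 W

Since the resistors are in series they all carry the loop current I = V/R_total; the power in any one is I²R.
R_total = 4700 + 150 = 4850 Ω
I = V / R_total = 230 / 4850 = 0.04742 A
P_R1 = I² × R1 = (0.04742)² × 4700 = 10.57 W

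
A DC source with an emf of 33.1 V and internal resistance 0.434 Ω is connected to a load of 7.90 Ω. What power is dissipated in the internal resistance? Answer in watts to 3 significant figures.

Internal loss is I²r, with I set by the total series resistance r+R.
I = ε / (r + R) = 33.1 / (0.434 + 7.90) = 3.972 A
P_int = I² r = (3.972)² × 0.434 = 6.846 W

6.85 W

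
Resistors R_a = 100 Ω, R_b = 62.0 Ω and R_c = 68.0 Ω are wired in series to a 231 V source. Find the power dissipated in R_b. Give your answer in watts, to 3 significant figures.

Since the resistors are in series they all carry the loop current I = V/R_total; the power in any one is I²R.
R_total = 100 + 62.0 + 68.0 = 230.0 Ω
I = V / R_total = 231 / 230.0 = 1.004 A
P_R_b = I² × R_b = (1.004)² × 62.0 = 62.54 W

62.5 W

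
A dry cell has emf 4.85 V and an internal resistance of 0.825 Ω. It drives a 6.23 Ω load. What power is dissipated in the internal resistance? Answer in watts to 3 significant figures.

0.390 W

The internal resistance carries the same current as the load; P_int = I²r.
I = ε / (r + R) = 4.85 / (0.825 + 6.23) = 0.6875 A
P_int = I² r = (0.6875)² × 0.825 = 0.3899 W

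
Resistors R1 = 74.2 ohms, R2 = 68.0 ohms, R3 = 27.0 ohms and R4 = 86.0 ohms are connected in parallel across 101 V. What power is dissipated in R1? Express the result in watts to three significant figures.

137 W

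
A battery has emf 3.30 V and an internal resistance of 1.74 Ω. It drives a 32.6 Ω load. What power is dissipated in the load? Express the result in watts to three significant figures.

0.301 W

Find the circuit current first, then P = I²R for the load (series elements share I).
I = ε / (r + R) = 3.30 / (1.74 + 32.6) = 0.09610 A
P_load = I² R = (0.09610)² × 32.6 = 0.3011 W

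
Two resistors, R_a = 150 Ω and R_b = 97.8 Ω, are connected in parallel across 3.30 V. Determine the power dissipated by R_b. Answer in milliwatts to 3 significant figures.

The supply voltage appears across each parallel branch — just use P = V²/R_b.
P_R_b = V² / R_b = (3.30)² / 97.8 Ω = 0.1113 W

111 mW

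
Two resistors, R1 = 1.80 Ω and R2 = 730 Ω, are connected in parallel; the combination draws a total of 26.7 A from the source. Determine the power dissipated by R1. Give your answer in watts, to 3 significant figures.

1280 W

We need the common branch voltage; get it from I_total × R_eq, then P = V²/R for the branch.
1/R_eq = 1/1.80 + 1/730 ⇒ R_eq = 1.796 Ω
V = I_total × R_eq = 26.70 × 1.796 = 47.94 V
P_R1 = V² / R1 = (47.94)² / 1.80 = 1277 W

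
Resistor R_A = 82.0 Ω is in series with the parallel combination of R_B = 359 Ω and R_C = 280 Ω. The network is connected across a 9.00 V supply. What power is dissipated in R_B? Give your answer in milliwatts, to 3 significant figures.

Reduce the parallel pair to R_p first; the network is then a simple series string.
R_p = (359×280)/(359+280) = 157.3 Ω
R_total = 82.0 + 157.3 = 239.3 Ω
I = V / R_total = 9.00 / 239.3 = 0.03761 A
Voltage across the parallel pair: V_p = I × R_p = 0.03761 × 157.3 = 5.916 V
With V_p across R_B, its power is V_p²/R_B.
P_R_B = (5.916)² / 359 = 0.09749 W

97.5 mW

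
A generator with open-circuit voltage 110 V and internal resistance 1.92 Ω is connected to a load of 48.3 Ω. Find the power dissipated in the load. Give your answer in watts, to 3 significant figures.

The internal resistance and the load are in series, so the same I flows through both; get I from ε/(r+R), then I²R for the load.
I = ε / (r + R) = 110 / (1.92 + 48.3) = 2.190 A
P_load = I² R = (2.190)² × 48.3 = 231.7 W

232 W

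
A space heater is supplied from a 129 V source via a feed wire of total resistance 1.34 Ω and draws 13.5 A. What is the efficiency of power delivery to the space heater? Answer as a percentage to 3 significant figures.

86.0 %

The feed wire carries the full 13.5 A.
P_line = I² R_line = (13.50)² × 1.34 = 244.2 W
P_source = V I = 129 × 13.50 = 1742 W; P_load = 1497 W
η = P_load / P_source = 1497 / 1742 = 0.8598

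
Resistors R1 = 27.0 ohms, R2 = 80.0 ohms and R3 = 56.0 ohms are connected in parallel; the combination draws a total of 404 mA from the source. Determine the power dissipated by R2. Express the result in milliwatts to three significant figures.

449 mW

Only the total current is stated, so first find the parallel equivalent to get the voltage across the combination.
1/R_eq = 1/27.0 + 1/80.0 + 1/56.0 ⇒ R_eq = 14.84 Ω
V = I_total × R_eq = 0.4040 × 14.84 = 5.995 V
P_R2 = V² / R2 = (5.995)² / 80.0 = 0.4492 W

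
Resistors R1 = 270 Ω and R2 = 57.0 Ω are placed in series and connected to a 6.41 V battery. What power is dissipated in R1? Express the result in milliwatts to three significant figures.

Every series element carries the same I. Get I from the total resistance, then P = I² × R1.
R_total = 270 + 57.0 = 327.0 Ω
I = V / R_total = 6.41 / 327.0 = 0.01960 A
P_R1 = I² × R1 = (0.01960)² × 270 = 0.1037 W

104 mW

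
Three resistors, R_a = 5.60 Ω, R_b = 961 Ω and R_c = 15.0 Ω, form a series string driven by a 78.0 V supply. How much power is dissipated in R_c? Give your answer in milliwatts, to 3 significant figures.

Since the resistors are in series they all carry the loop current I = V/R_total; the power in any one is I²R.
R_total = 5.60 + 961 + 15.0 = 981.6 Ω
I = V / R_total = 78.0 / 981.6 = 0.07946 A
P_R_c = I² × R_c = (0.07946)² × 15.0 = 0.09471 W

94.7 mW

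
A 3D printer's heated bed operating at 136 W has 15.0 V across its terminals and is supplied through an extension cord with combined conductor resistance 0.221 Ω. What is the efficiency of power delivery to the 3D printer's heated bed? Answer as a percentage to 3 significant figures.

I = P / V = 136 / 15.0 = 9.067 A through the extension cord.
P_line = I² R_line = (9.067)² × 0.221 = 18.17 W
P_source = P_load + P_line = 136.0 + 18.17 = 154.2 W
η = P_load / P_source = 136.0 / 154.2 = 0.8822

88.2 %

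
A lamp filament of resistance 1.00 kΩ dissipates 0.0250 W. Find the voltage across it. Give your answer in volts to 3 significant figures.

5.00 V

From P = V I = I²R = V²/R, with the two given quantities we get V = √(P R).
V = √(0.0250 × 1000) = 5.000 V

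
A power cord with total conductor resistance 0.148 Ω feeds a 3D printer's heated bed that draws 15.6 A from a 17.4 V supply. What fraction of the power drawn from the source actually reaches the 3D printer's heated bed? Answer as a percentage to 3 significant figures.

The power cord carries the full 15.6 A.
P_line = I² R_line = (15.60)² × 0.148 = 36.02 W
P_source = V I = 17.4 × 15.60 = 271.4 W; P_load = 235.4 W
η = P_load / P_source = 235.4 / 271.4 = 0.8673

86.7 %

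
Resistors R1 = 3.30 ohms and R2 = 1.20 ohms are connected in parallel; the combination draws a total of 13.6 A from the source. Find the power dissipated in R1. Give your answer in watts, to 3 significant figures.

43.4 W

Only the total current is stated, so first find the parallel equivalent to get the voltage across the combination.
1/R_eq = 1/3.30 + 1/1.20 ⇒ R_eq = 0.8800 Ω
V = I_total × R_eq = 13.60 × 0.8800 = 11.97 V
P_R1 = V² / R1 = (11.97)² / 3.30 = 43.40 W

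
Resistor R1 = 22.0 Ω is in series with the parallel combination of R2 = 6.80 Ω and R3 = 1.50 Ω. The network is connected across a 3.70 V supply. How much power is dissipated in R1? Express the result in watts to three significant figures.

First combine the parallel branches into one equivalent R_p, then R1 + R_p is a series pair.
R_p = (6.80×1.50)/(6.80+1.50) = 1.229 Ω
R_total = 22.0 + 1.229 = 23.23 Ω
I = V / R_total = 3.70 / 23.23 = 0.1593 A
All the current flows through R1; use P = I²R.
P_R1 = (0.1593)² × 22.0 = 0.5582 W

0.558 W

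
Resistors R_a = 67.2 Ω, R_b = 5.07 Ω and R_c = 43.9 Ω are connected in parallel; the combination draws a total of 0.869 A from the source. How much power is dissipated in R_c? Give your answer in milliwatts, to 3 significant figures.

Only the total current is stated, so first find the parallel equivalent to get the voltage across the combination.
1/R_eq = 1/67.2 + 1/5.07 + 1/43.9 ⇒ R_eq = 4.257 Ω
V = I_total × R_eq = 0.8690 × 4.257 = 3.699 V
P_R_c = V² / R_c = (3.699)² / 43.9 = 0.3118 W

312 mW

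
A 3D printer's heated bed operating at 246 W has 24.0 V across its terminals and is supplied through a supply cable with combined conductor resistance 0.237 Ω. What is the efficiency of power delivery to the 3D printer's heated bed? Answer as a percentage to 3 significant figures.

90.8 %

I = P / V = 246 / 24.0 = 10.25 A through the supply cable.
P_line = I² R_line = (10.25)² × 0.237 = 24.90 W
P_source = P_load + P_line = 246.0 + 24.90 = 270.9 W
η = P_load / P_source = 246.0 / 270.9 = 0.9081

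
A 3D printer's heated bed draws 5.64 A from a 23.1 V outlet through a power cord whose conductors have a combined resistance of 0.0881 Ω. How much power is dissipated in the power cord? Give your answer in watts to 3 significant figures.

The power cord is a series resistance carrying the load current; its dissipation is I²R_line.
The power cord carries the full 5.64 A.
P_line = I² R_line = (5.640)² × 0.0881 = 2.802 W

2.80 W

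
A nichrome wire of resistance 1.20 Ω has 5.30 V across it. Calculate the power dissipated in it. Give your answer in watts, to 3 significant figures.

We know the drop across the element and its resistance — P = V²/R, one step.
P = (5.30 V)² / 1.20 Ω = 23.41 W

23.4 W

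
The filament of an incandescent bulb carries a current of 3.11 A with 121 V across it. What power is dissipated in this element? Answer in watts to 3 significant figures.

376 W

Since both terminal voltage and current are stated, P = V I gives the power in one step.
P = 121 V × 3.110 A = 376.3 W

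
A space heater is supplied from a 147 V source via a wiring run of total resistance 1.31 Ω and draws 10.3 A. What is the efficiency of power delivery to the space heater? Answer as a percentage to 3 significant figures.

90.8 %

The wiring run carries the full 10.3 A.
P_line = I² R_line = (10.30)² × 1.31 = 139.0 W
P_source = V I = 147 × 10.30 = 1514 W; P_load = 1375 W
η = P_load / P_source = 1375 / 1514 = 0.9082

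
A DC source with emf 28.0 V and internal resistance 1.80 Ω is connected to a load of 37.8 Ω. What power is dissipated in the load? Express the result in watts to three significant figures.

The internal resistance and the load are in series, so the same I flows through both; get I from ε/(r+R), then I²R for the load.
I = ε / (r + R) = 28.0 / (1.80 + 37.8) = 0.7071 A
P_load = I² R = (0.7071)² × 37.8 = 18.90 W

18.9 W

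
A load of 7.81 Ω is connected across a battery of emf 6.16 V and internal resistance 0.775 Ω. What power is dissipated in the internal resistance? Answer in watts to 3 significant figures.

The source's internal resistance is just another series element carrying I; its dissipation is I²r.
I = ε / (r + R) = 6.16 / (0.775 + 7.81) = 0.7175 A
P_int = I² r = (0.7175)² × 0.775 = 0.3990 W

0.399 W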